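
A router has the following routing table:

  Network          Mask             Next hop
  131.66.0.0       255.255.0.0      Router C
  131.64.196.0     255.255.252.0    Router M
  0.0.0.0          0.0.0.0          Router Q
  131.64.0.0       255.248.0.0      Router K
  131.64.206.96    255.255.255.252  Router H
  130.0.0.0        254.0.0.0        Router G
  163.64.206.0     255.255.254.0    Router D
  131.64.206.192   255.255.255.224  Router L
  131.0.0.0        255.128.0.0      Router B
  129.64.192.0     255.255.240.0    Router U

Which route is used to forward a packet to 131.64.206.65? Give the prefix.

Entries matching 131.64.206.65:
  0.0.0.0/0 (default, matches everything)
  130.0.0.0/7 (130.0.0.0 - 131.255.255.255)
  131.0.0.0/9 (131.0.0.0 - 131.127.255.255)
  131.64.0.0/13 (131.64.0.0 - 131.71.255.255)
Most specific is 131.64.0.0/13.

131.64.0.0/13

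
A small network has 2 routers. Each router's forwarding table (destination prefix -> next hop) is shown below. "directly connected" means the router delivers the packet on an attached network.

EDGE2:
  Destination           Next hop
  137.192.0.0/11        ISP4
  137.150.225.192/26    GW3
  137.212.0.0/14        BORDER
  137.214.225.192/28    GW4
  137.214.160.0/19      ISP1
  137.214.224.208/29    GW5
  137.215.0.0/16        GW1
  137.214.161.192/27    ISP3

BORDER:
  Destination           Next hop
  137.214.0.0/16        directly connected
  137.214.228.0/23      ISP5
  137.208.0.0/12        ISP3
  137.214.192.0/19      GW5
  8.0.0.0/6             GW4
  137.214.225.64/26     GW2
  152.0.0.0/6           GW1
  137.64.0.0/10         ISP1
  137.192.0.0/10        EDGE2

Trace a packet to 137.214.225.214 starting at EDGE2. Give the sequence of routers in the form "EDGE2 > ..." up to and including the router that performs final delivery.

EDGE2 > BORDER

At EDGE2: longest match for 137.214.225.214 is 137.212.0.0/14 -> BORDER
At BORDER: longest match for 137.214.225.214 is 137.214.0.0/16 -> directly connected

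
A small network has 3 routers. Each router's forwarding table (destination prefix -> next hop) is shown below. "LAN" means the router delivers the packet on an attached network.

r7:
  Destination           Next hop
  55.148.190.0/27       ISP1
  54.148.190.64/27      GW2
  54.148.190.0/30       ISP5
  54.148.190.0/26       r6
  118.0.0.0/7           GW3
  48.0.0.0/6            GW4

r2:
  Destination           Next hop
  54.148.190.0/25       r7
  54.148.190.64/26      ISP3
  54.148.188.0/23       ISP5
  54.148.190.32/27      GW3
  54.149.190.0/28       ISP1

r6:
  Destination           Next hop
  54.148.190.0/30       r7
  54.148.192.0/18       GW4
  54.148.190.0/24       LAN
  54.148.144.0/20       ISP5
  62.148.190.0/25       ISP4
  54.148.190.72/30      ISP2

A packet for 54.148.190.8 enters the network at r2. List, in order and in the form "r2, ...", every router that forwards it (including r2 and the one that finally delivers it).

r2, r7, r6

At r2: longest match for 54.148.190.8 is 54.148.190.0/25 -> r7
At r7: longest match for 54.148.190.8 is 54.148.190.0/26 -> r6
At r6: longest match for 54.148.190.8 is 54.148.190.0/24 -> LAN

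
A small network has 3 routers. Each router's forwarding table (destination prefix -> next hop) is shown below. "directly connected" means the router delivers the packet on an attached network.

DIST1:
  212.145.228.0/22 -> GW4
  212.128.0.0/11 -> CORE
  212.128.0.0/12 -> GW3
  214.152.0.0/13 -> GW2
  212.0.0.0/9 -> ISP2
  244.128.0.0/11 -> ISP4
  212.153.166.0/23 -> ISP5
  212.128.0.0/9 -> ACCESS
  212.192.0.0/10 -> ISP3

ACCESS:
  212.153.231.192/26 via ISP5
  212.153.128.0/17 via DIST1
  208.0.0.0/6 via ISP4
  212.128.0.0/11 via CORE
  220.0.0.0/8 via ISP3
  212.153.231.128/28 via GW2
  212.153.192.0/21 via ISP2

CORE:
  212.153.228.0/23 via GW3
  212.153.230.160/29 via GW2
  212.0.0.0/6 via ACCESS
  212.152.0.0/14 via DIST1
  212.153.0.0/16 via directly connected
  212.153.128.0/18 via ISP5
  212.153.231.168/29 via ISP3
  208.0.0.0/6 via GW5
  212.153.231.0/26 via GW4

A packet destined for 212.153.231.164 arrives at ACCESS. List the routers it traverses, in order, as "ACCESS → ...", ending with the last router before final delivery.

At ACCESS: longest match for 212.153.231.164 is 212.153.128.0/17 -> DIST1
At DIST1: longest match for 212.153.231.164 is 212.128.0.0/11 -> CORE
At CORE: longest match for 212.153.231.164 is 212.153.0.0/16 -> directly connected

ACCESS → DIST1 → CORE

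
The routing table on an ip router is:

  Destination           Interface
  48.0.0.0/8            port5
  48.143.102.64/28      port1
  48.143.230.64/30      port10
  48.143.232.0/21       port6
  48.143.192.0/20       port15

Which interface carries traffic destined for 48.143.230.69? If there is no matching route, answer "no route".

port5

Routes whose prefix contains 48.143.230.69:
  48.0.0.0/8 (48.0.0.0 - 48.255.255.255) -> port5
More-specific entries that do NOT match:
  48.143.230.64/30 (48.143.230.64 - 48.143.230.67) does not contain 48.143.230.69
  48.143.102.64/28 (48.143.102.64 - 48.143.102.79) does not contain 48.143.230.69
  48.143.232.0/21 (48.143.232.0 - 48.143.239.255) does not contain 48.143.230.69
  48.143.192.0/20 (48.143.192.0 - 48.143.207.255) does not contain 48.143.230.69
Longest matching prefix is /8 -> interface port5.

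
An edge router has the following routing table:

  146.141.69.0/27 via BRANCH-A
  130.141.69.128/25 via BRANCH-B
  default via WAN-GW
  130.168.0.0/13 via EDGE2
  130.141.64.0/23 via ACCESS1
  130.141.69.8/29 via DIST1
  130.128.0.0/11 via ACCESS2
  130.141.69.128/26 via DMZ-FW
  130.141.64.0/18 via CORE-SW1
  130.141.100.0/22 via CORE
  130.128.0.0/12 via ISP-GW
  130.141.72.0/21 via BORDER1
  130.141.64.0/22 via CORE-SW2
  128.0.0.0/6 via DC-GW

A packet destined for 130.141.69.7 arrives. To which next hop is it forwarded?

Routes whose prefix contains 130.141.69.7:
  0.0.0.0/0 (default, matches everything) -> WAN-GW
  128.0.0.0/6 (128.0.0.0 - 131.255.255.255) -> DC-GW
  130.128.0.0/11 (130.128.0.0 - 130.159.255.255) -> ACCESS2
  130.128.0.0/12 (130.128.0.0 - 130.143.255.255) -> ISP-GW
  130.141.64.0/18 (130.141.64.0 - 130.141.127.255) -> CORE-SW1
More-specific entries that do NOT match:
  130.141.69.8/29 (130.141.69.8 - 130.141.69.15) does not contain 130.141.69.7
  146.141.69.0/27 (146.141.69.0 - 146.141.69.31) does not contain 130.141.69.7
  130.141.69.128/26 (130.141.69.128 - 130.141.69.191) does not contain 130.141.69.7
  130.141.69.128/25 (130.141.69.128 - 130.141.69.255) does not contain 130.141.69.7
  130.141.64.0/23 (130.141.64.0 - 130.141.65.255) does not contain 130.141.69.7
  130.141.100.0/22 (130.141.100.0 - 130.141.103.255) does not contain 130.141.69.7
  130.141.64.0/22 (130.141.64.0 - 130.141.67.255) does not contain 130.141.69.7
  130.141.72.0/21 (130.141.72.0 - 130.141.79.255) does not contain 130.141.69.7
Longest matching prefix is /18 -> next hop CORE-SW1.

CORE-SW1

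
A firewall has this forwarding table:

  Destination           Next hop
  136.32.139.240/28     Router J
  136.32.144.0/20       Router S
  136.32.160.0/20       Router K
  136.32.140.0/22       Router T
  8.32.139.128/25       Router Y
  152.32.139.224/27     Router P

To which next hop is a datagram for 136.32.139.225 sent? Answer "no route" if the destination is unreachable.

no route

No entry's prefix contains 136.32.139.225; there is no default route.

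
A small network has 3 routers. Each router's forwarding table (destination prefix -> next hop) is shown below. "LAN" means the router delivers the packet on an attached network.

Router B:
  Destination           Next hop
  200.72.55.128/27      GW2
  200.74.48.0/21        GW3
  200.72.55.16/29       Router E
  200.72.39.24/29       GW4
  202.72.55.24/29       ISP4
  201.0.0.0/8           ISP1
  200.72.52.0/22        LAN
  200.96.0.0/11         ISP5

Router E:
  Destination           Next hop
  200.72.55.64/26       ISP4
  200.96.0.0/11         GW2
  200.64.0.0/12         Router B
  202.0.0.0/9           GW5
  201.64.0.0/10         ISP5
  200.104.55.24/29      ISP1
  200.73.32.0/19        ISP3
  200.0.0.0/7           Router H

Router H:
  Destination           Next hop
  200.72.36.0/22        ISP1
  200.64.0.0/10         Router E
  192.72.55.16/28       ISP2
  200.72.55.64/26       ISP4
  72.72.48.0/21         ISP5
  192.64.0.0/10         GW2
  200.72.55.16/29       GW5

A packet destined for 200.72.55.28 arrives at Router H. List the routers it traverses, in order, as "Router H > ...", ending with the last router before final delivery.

Router H > Router E > Router B

At Router H: longest match for 200.72.55.28 is 200.64.0.0/10 -> Router E
At Router E: longest match for 200.72.55.28 is 200.64.0.0/12 -> Router B
At Router B: longest match for 200.72.55.28 is 200.72.52.0/22 -> LAN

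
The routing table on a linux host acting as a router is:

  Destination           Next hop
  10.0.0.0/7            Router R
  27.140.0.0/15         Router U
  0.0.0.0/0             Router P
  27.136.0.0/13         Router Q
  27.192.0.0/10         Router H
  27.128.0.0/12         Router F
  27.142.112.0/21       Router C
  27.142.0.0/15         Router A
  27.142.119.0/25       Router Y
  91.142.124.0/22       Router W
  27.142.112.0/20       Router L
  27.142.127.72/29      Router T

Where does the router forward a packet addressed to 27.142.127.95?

Routes whose prefix contains 27.142.127.95:
  0.0.0.0/0 (default, matches everything) -> Router P
  27.128.0.0/12 (27.128.0.0 - 27.143.255.255) -> Router F
  27.136.0.0/13 (27.136.0.0 - 27.143.255.255) -> Router Q
  27.142.0.0/15 (27.142.0.0 - 27.143.255.255) -> Router A
  27.142.112.0/20 (27.142.112.0 - 27.142.127.255) -> Router L
More-specific entries that do NOT match:
  27.142.127.72/29 (27.142.127.72 - 27.142.127.79) does not contain 27.142.127.95
  27.142.119.0/25 (27.142.119.0 - 27.142.119.127) does not contain 27.142.127.95
  91.142.124.0/22 (91.142.124.0 - 91.142.127.255) does not contain 27.142.127.95
  27.142.112.0/21 (27.142.112.0 - 27.142.119.255) does not contain 27.142.127.95
Longest matching prefix is /20 -> next hop Router L.

Router L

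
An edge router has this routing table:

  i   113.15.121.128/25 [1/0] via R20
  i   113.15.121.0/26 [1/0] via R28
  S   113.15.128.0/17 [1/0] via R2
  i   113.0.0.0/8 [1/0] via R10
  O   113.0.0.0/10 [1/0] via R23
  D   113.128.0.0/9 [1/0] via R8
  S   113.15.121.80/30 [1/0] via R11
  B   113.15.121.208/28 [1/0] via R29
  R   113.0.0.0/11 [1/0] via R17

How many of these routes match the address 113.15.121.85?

Prefixes containing 113.15.121.85:
  113.0.0.0/8 (113.0.0.0 - 113.255.255.255)
  113.0.0.0/10 (113.0.0.0 - 113.63.255.255)
  113.0.0.0/11 (113.0.0.0 - 113.31.255.255)
Total matching entries: 3.

3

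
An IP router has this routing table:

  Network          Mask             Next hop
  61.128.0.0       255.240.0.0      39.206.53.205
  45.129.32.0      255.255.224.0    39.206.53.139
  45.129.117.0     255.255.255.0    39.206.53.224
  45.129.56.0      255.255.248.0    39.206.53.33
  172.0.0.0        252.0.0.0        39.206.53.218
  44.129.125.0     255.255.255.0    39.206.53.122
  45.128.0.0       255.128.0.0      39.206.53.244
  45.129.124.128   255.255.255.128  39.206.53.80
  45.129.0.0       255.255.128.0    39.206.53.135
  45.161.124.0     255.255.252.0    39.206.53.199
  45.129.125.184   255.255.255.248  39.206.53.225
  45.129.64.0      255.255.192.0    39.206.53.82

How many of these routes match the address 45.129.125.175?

Prefixes containing 45.129.125.175:
  45.128.0.0/9 (45.128.0.0 - 45.255.255.255)
  45.129.0.0/17 (45.129.0.0 - 45.129.127.255)
  45.129.64.0/18 (45.129.64.0 - 45.129.127.255)
Total matching entries: 3.

3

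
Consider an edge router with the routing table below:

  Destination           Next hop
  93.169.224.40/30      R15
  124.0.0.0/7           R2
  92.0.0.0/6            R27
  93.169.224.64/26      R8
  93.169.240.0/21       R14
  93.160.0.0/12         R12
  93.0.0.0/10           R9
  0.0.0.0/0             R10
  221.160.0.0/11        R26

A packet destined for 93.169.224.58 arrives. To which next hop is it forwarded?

R12

Routes whose prefix contains 93.169.224.58:
  0.0.0.0/0 (default, matches everything) -> R10
  92.0.0.0/6 (92.0.0.0 - 95.255.255.255) -> R27
  93.160.0.0/12 (93.160.0.0 - 93.175.255.255) -> R12
More-specific entries that do NOT match:
  93.169.224.40/30 (93.169.224.40 - 93.169.224.43) does not contain 93.169.224.58
  93.169.224.64/26 (93.169.224.64 - 93.169.224.127) does not contain 93.169.224.58
  93.169.240.0/21 (93.169.240.0 - 93.169.247.255) does not contain 93.169.224.58
Longest matching prefix is /12 -> next hop R12.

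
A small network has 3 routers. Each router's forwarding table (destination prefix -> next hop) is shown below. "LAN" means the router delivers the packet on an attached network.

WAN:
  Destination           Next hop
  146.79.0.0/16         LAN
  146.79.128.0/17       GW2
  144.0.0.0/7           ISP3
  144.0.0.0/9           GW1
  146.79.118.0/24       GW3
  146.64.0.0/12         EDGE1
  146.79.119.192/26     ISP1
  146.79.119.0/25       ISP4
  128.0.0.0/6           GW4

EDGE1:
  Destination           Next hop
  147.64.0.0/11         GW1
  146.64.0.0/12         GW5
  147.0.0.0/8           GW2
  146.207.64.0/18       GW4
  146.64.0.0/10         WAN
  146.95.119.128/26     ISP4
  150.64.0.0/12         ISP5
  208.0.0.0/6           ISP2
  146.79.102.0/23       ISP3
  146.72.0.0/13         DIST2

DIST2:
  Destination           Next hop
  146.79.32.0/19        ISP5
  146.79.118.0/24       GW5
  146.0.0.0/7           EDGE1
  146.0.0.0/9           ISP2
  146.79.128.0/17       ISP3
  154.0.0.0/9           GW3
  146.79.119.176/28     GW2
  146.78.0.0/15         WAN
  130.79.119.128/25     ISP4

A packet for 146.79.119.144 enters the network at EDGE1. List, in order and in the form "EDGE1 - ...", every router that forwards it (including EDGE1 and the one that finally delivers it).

EDGE1 - DIST2 - WAN

At EDGE1: longest match for 146.79.119.144 is 146.72.0.0/13 -> DIST2
At DIST2: longest match for 146.79.119.144 is 146.78.0.0/15 -> WAN
At WAN: longest match for 146.79.119.144 is 146.79.0.0/16 -> LAN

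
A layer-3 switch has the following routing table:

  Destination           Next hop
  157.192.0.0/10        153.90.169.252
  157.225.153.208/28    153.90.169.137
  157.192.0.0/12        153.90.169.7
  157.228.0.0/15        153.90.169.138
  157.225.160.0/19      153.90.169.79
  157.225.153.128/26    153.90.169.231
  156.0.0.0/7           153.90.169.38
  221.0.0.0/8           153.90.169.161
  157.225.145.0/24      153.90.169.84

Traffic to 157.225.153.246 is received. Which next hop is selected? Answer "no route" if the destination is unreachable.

153.90.169.252

Routes whose prefix contains 157.225.153.246:
  156.0.0.0/7 (156.0.0.0 - 157.255.255.255) -> 153.90.169.38
  157.192.0.0/10 (157.192.0.0 - 157.255.255.255) -> 153.90.169.252
More-specific entries that do NOT match:
  157.225.153.208/28 (157.225.153.208 - 157.225.153.223) does not contain 157.225.153.246
  157.225.153.128/26 (157.225.153.128 - 157.225.153.191) does not contain 157.225.153.246
  157.225.145.0/24 (157.225.145.0 - 157.225.145.255) does not contain 157.225.153.246
  157.225.160.0/19 (157.225.160.0 - 157.225.191.255) does not contain 157.225.153.246
  157.228.0.0/15 (157.228.0.0 - 157.229.255.255) does not contain 157.225.153.246
  157.192.0.0/12 (157.192.0.0 - 157.207.255.255) does not contain 157.225.153.246
Longest matching prefix is /10 -> next hop 153.90.169.252.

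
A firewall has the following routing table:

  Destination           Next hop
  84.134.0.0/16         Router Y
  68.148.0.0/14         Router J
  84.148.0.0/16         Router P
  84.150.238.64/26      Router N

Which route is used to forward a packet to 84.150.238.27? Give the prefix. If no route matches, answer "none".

none

84.150.238.27 is outside every listed prefix and there is no default route.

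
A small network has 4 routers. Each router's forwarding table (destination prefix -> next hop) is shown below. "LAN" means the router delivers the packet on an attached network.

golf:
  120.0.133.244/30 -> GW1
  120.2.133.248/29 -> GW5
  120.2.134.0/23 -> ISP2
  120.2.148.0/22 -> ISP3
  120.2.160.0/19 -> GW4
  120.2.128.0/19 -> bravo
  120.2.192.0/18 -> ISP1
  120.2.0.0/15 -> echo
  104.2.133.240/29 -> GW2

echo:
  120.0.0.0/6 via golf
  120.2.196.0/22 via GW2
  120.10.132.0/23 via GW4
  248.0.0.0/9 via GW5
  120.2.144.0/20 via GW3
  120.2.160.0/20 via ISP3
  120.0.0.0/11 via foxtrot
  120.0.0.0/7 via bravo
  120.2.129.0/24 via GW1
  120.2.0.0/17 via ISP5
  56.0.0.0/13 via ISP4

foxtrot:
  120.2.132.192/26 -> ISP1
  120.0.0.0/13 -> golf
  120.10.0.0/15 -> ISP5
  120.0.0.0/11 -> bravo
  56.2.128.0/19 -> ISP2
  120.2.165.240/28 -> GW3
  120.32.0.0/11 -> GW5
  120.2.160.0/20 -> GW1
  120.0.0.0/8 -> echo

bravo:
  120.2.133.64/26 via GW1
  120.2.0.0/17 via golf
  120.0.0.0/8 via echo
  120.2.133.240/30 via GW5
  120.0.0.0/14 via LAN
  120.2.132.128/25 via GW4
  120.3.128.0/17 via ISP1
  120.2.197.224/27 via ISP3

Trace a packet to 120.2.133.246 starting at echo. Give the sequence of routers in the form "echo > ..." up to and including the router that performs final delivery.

echo > foxtrot > golf > bravo

At echo: longest match for 120.2.133.246 is 120.0.0.0/11 -> foxtrot
At foxtrot: longest match for 120.2.133.246 is 120.0.0.0/13 -> golf
At golf: longest match for 120.2.133.246 is 120.2.128.0/19 -> bravo
At bravo: longest match for 120.2.133.246 is 120.0.0.0/14 -> LAN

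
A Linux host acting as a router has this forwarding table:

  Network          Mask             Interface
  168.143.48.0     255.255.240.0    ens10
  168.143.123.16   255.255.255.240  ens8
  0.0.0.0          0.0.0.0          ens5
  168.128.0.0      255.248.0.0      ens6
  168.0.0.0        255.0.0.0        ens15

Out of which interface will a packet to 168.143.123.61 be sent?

Routes whose prefix contains 168.143.123.61:
  0.0.0.0/0 (default, matches everything) -> ens5
  168.0.0.0/8 (168.0.0.0 - 168.255.255.255) -> ens15
More-specific entries that do NOT match:
  168.143.123.16/28 (168.143.123.16 - 168.143.123.31) does not contain 168.143.123.61
  168.143.48.0/20 (168.143.48.0 - 168.143.63.255) does not contain 168.143.123.61
  168.128.0.0/13 (168.128.0.0 - 168.135.255.255) does not contain 168.143.123.61
Longest matching prefix is /8 -> interface ens15.

ens15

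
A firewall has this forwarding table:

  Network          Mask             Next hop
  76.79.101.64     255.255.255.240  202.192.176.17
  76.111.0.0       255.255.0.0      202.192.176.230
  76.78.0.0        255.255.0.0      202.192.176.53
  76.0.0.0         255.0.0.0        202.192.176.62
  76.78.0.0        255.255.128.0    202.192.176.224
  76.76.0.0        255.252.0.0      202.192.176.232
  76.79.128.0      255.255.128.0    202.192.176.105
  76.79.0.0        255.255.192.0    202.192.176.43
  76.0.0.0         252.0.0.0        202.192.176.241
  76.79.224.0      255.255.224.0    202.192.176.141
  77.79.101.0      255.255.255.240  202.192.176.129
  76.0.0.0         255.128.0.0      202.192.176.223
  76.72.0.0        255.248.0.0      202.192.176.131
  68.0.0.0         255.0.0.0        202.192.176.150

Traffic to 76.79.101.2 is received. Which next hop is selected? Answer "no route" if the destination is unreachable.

202.192.176.232

Routes whose prefix contains 76.79.101.2:
  76.0.0.0/6 (76.0.0.0 - 79.255.255.255) -> 202.192.176.241
  76.0.0.0/8 (76.0.0.0 - 76.255.255.255) -> 202.192.176.62
  76.0.0.0/9 (76.0.0.0 - 76.127.255.255) -> 202.192.176.223
  76.72.0.0/13 (76.72.0.0 - 76.79.255.255) -> 202.192.176.131
  76.76.0.0/14 (76.76.0.0 - 76.79.255.255) -> 202.192.176.232
More-specific entries that do NOT match:
  76.79.101.64/28 (76.79.101.64 - 76.79.101.79) does not contain 76.79.101.2
  77.79.101.0/28 (77.79.101.0 - 77.79.101.15) does not contain 76.79.101.2
  76.79.224.0/19 (76.79.224.0 - 76.79.255.255) does not contain 76.79.101.2
  76.79.0.0/18 (76.79.0.0 - 76.79.63.255) does not contain 76.79.101.2
  76.78.0.0/17 (76.78.0.0 - 76.78.127.255) does not contain 76.79.101.2
  76.79.128.0/17 (76.79.128.0 - 76.79.255.255) does not contain 76.79.101.2
  76.111.0.0/16 (76.111.0.0 - 76.111.255.255) does not contain 76.79.101.2
  76.78.0.0/16 (76.78.0.0 - 76.78.255.255) does not contain 76.79.101.2
Longest matching prefix is /14 -> next hop 202.192.176.232.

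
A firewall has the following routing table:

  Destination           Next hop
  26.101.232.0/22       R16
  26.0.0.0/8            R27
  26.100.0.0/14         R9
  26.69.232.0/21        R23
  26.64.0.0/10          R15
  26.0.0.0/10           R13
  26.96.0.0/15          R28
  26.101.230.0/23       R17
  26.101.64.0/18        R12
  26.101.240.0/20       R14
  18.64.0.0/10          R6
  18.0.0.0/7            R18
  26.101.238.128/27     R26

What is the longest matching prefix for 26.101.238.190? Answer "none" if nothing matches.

Entries matching 26.101.238.190:
  26.0.0.0/8 (26.0.0.0 - 26.255.255.255)
  26.64.0.0/10 (26.64.0.0 - 26.127.255.255)
  26.100.0.0/14 (26.100.0.0 - 26.103.255.255)
Most specific is 26.100.0.0/14.

26.100.0.0/14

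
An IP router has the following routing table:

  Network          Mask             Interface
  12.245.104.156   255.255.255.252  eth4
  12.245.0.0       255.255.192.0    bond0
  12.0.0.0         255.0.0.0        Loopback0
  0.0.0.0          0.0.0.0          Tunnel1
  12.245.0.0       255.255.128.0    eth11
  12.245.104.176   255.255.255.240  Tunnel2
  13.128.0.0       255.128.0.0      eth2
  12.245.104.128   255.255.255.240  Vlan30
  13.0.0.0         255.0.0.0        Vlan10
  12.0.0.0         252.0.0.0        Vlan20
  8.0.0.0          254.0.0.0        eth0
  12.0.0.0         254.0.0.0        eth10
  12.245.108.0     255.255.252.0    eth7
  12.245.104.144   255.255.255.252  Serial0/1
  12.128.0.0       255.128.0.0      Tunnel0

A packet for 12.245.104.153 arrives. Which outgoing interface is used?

eth11

Routes whose prefix contains 12.245.104.153:
  0.0.0.0/0 (default, matches everything) -> Tunnel1
  12.0.0.0/6 (12.0.0.0 - 15.255.255.255) -> Vlan20
  12.0.0.0/7 (12.0.0.0 - 13.255.255.255) -> eth10
  12.0.0.0/8 (12.0.0.0 - 12.255.255.255) -> Loopback0
  12.128.0.0/9 (12.128.0.0 - 12.255.255.255) -> Tunnel0
  12.245.0.0/17 (12.245.0.0 - 12.245.127.255) -> eth11
More-specific entries that do NOT match:
  12.245.104.156/30 (12.245.104.156 - 12.245.104.159) does not contain 12.245.104.153
  12.245.104.144/30 (12.245.104.144 - 12.245.104.147) does not contain 12.245.104.153
  12.245.104.176/28 (12.245.104.176 - 12.245.104.191) does not contain 12.245.104.153
  12.245.104.128/28 (12.245.104.128 - 12.245.104.143) does not contain 12.245.104.153
  12.245.108.0/22 (12.245.108.0 - 12.245.111.255) does not contain 12.245.104.153
  12.245.0.0/18 (12.245.0.0 - 12.245.63.255) does not contain 12.245.104.153
Longest matching prefix is /17 -> interface eth11.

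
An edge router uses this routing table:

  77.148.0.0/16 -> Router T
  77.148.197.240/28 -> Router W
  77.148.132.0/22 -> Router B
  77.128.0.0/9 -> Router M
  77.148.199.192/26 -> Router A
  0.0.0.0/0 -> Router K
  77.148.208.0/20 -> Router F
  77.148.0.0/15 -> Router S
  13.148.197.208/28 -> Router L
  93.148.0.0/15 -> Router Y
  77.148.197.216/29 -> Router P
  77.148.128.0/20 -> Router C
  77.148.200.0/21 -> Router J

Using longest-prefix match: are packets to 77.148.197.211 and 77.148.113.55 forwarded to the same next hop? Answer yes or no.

yes

77.148.197.211: longest match 77.148.0.0/16 -> Router T
77.148.113.55: longest match 77.148.0.0/16 -> Router T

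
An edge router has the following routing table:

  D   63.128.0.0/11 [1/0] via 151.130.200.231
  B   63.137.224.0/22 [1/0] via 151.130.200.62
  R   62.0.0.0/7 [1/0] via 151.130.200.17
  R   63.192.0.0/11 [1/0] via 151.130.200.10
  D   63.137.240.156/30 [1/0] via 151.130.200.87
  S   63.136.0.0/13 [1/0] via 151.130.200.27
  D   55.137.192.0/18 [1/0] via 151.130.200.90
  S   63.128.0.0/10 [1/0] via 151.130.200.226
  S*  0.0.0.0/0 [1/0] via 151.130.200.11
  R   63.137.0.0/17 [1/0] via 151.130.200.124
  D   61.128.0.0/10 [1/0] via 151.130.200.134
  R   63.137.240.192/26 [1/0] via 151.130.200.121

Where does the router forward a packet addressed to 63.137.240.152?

151.130.200.27

Routes whose prefix contains 63.137.240.152:
  0.0.0.0/0 (default, matches everything) -> 151.130.200.11
  62.0.0.0/7 (62.0.0.0 - 63.255.255.255) -> 151.130.200.17
  63.128.0.0/10 (63.128.0.0 - 63.191.255.255) -> 151.130.200.226
  63.128.0.0/11 (63.128.0.0 - 63.159.255.255) -> 151.130.200.231
  63.136.0.0/13 (63.136.0.0 - 63.143.255.255) -> 151.130.200.27
More-specific entries that do NOT match:
  63.137.240.156/30 (63.137.240.156 - 63.137.240.159) does not contain 63.137.240.152
  63.137.240.192/26 (63.137.240.192 - 63.137.240.255) does not contain 63.137.240.152
  63.137.224.0/22 (63.137.224.0 - 63.137.227.255) does not contain 63.137.240.152
  55.137.192.0/18 (55.137.192.0 - 55.137.255.255) does not contain 63.137.240.152
  63.137.0.0/17 (63.137.0.0 - 63.137.127.255) does not contain 63.137.240.152
Longest matching prefix is /13 -> next hop 151.130.200.27.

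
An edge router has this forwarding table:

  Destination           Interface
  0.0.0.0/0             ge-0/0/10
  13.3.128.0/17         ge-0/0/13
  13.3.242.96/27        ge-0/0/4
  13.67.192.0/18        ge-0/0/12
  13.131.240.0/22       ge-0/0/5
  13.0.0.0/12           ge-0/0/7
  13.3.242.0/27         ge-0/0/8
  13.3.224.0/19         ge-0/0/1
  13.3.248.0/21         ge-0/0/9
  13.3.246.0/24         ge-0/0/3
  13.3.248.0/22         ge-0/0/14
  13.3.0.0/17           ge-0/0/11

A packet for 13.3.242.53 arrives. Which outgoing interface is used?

ge-0/0/1

Routes whose prefix contains 13.3.242.53:
  0.0.0.0/0 (default, matches everything) -> ge-0/0/10
  13.0.0.0/12 (13.0.0.0 - 13.15.255.255) -> ge-0/0/7
  13.3.128.0/17 (13.3.128.0 - 13.3.255.255) -> ge-0/0/13
  13.3.224.0/19 (13.3.224.0 - 13.3.255.255) -> ge-0/0/1
More-specific entries that do NOT match:
  13.3.242.96/27 (13.3.242.96 - 13.3.242.127) does not contain 13.3.242.53
  13.3.242.0/27 (13.3.242.0 - 13.3.242.31) does not contain 13.3.242.53
  13.3.246.0/24 (13.3.246.0 - 13.3.246.255) does not contain 13.3.242.53
  13.131.240.0/22 (13.131.240.0 - 13.131.243.255) does not contain 13.3.242.53
  13.3.248.0/22 (13.3.248.0 - 13.3.251.255) does not contain 13.3.242.53
  13.3.248.0/21 (13.3.248.0 - 13.3.255.255) does not contain 13.3.242.53
Longest matching prefix is /19 -> interface ge-0/0/1.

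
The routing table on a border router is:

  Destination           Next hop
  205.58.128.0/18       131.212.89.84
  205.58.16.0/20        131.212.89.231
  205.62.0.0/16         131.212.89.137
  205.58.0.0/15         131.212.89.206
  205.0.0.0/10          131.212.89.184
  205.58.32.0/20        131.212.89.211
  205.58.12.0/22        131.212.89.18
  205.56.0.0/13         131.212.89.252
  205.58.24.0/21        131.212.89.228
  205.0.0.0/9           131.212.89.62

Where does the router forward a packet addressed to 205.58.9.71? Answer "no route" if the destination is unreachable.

Routes whose prefix contains 205.58.9.71:
  205.0.0.0/9 (205.0.0.0 - 205.127.255.255) -> 131.212.89.62
  205.0.0.0/10 (205.0.0.0 - 205.63.255.255) -> 131.212.89.184
  205.56.0.0/13 (205.56.0.0 - 205.63.255.255) -> 131.212.89.252
  205.58.0.0/15 (205.58.0.0 - 205.59.255.255) -> 131.212.89.206
More-specific entries that do NOT match:
  205.58.12.0/22 (205.58.12.0 - 205.58.15.255) does not contain 205.58.9.71
  205.58.24.0/21 (205.58.24.0 - 205.58.31.255) does not contain 205.58.9.71
  205.58.16.0/20 (205.58.16.0 - 205.58.31.255) does not contain 205.58.9.71
  205.58.32.0/20 (205.58.32.0 - 205.58.47.255) does not contain 205.58.9.71
  205.58.128.0/18 (205.58.128.0 - 205.58.191.255) does not contain 205.58.9.71
  205.62.0.0/16 (205.62.0.0 - 205.62.255.255) does not contain 205.58.9.71
Longest matching prefix is /15 -> next hop 131.212.89.206.

131.212.89.206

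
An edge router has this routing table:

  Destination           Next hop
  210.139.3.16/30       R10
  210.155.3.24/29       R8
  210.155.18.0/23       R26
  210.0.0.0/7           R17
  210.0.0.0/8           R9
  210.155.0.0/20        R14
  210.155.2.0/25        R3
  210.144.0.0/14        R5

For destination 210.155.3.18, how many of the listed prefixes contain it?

3

Prefixes containing 210.155.3.18:
  210.0.0.0/7 (210.0.0.0 - 211.255.255.255)
  210.0.0.0/8 (210.0.0.0 - 210.255.255.255)
  210.155.0.0/20 (210.155.0.0 - 210.155.15.255)
Total matching entries: 3.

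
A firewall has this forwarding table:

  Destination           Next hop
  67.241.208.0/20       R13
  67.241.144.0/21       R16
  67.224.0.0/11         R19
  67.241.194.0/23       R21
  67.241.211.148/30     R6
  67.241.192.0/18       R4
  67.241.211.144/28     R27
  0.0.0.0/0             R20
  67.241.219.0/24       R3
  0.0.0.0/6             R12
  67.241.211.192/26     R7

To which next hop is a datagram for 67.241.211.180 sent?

Routes whose prefix contains 67.241.211.180:
  0.0.0.0/0 (default, matches everything) -> R20
  67.224.0.0/11 (67.224.0.0 - 67.255.255.255) -> R19
  67.241.192.0/18 (67.241.192.0 - 67.241.255.255) -> R4
  67.241.208.0/20 (67.241.208.0 - 67.241.223.255) -> R13
More-specific entries that do NOT match:
  67.241.211.148/30 (67.241.211.148 - 67.241.211.151) does not contain 67.241.211.180
  67.241.211.144/28 (67.241.211.144 - 67.241.211.159) does not contain 67.241.211.180
  67.241.211.192/26 (67.241.211.192 - 67.241.211.255) does not contain 67.241.211.180
  67.241.219.0/24 (67.241.219.0 - 67.241.219.255) does not contain 67.241.211.180
  67.241.194.0/23 (67.241.194.0 - 67.241.195.255) does not contain 67.241.211.180
  67.241.144.0/21 (67.241.144.0 - 67.241.151.255) does not contain 67.241.211.180
Longest matching prefix is /20 -> next hop R13.

R13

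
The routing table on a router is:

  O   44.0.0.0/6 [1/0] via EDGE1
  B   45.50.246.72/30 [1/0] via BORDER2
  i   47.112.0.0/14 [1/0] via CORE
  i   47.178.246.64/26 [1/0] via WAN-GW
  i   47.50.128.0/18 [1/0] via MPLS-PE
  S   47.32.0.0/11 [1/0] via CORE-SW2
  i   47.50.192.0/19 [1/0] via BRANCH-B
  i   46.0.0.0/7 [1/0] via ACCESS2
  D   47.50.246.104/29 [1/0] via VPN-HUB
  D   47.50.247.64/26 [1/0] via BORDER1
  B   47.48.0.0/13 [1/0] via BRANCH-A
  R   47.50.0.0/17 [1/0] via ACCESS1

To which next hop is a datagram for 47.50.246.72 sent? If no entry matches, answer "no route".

Routes whose prefix contains 47.50.246.72:
  44.0.0.0/6 (44.0.0.0 - 47.255.255.255) -> EDGE1
  46.0.0.0/7 (46.0.0.0 - 47.255.255.255) -> ACCESS2
  47.32.0.0/11 (47.32.0.0 - 47.63.255.255) -> CORE-SW2
  47.48.0.0/13 (47.48.0.0 - 47.55.255.255) -> BRANCH-A
More-specific entries that do NOT match:
  45.50.246.72/30 (45.50.246.72 - 45.50.246.75) does not contain 47.50.246.72
  47.50.246.104/29 (47.50.246.104 - 47.50.246.111) does not contain 47.50.246.72
  47.178.246.64/26 (47.178.246.64 - 47.178.246.127) does not contain 47.50.246.72
  47.50.247.64/26 (47.50.247.64 - 47.50.247.127) does not contain 47.50.246.72
  47.50.192.0/19 (47.50.192.0 - 47.50.223.255) does not contain 47.50.246.72
  47.50.128.0/18 (47.50.128.0 - 47.50.191.255) does not contain 47.50.246.72
  47.50.0.0/17 (47.50.0.0 - 47.50.127.255) does not contain 47.50.246.72
  47.112.0.0/14 (47.112.0.0 - 47.115.255.255) does not contain 47.50.246.72
Longest matching prefix is /13 -> next hop BRANCH-A.

BRANCH-A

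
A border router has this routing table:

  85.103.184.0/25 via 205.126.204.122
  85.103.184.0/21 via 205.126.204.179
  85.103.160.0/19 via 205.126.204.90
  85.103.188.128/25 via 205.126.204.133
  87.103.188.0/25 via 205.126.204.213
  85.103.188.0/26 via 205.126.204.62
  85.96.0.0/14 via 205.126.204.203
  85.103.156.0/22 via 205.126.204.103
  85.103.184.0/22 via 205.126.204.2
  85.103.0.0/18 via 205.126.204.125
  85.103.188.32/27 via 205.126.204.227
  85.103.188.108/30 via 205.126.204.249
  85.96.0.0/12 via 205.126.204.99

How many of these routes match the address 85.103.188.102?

Prefixes containing 85.103.188.102:
  85.96.0.0/12 (85.96.0.0 - 85.111.255.255)
  85.103.160.0/19 (85.103.160.0 - 85.103.191.255)
  85.103.184.0/21 (85.103.184.0 - 85.103.191.255)
Total matching entries: 3.

3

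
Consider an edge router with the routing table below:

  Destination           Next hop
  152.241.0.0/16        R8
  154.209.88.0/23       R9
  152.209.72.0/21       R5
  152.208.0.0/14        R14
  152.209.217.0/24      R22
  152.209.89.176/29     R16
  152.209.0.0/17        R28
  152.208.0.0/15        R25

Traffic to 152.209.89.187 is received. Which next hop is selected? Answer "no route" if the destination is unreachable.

Routes whose prefix contains 152.209.89.187:
  152.208.0.0/14 (152.208.0.0 - 152.211.255.255) -> R14
  152.208.0.0/15 (152.208.0.0 - 152.209.255.255) -> R25
  152.209.0.0/17 (152.209.0.0 - 152.209.127.255) -> R28
More-specific entries that do NOT match:
  152.209.89.176/29 (152.209.89.176 - 152.209.89.183) does not contain 152.209.89.187
  152.209.217.0/24 (152.209.217.0 - 152.209.217.255) does not contain 152.209.89.187
  154.209.88.0/23 (154.209.88.0 - 154.209.89.255) does not contain 152.209.89.187
  152.209.72.0/21 (152.209.72.0 - 152.209.79.255) does not contain 152.209.89.187
Longest matching prefix is /17 -> next hop R28.

R28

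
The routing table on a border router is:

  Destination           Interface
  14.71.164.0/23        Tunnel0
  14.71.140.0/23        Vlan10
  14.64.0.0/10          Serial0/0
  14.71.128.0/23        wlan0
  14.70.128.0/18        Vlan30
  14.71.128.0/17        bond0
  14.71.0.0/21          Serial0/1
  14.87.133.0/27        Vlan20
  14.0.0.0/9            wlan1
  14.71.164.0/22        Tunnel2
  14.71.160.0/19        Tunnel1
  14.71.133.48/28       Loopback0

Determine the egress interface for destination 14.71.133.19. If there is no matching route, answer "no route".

Routes whose prefix contains 14.71.133.19:
  14.0.0.0/9 (14.0.0.0 - 14.127.255.255) -> wlan1
  14.64.0.0/10 (14.64.0.0 - 14.127.255.255) -> Serial0/0
  14.71.128.0/17 (14.71.128.0 - 14.71.255.255) -> bond0
More-specific entries that do NOT match:
  14.71.133.48/28 (14.71.133.48 - 14.71.133.63) does not contain 14.71.133.19
  14.87.133.0/27 (14.87.133.0 - 14.87.133.31) does not contain 14.71.133.19
  14.71.164.0/23 (14.71.164.0 - 14.71.165.255) does not contain 14.71.133.19
  14.71.140.0/23 (14.71.140.0 - 14.71.141.255) does not contain 14.71.133.19
  14.71.128.0/23 (14.71.128.0 - 14.71.129.255) does not contain 14.71.133.19
  14.71.164.0/22 (14.71.164.0 - 14.71.167.255) does not contain 14.71.133.19
  14.71.0.0/21 (14.71.0.0 - 14.71.7.255) does not contain 14.71.133.19
  14.71.160.0/19 (14.71.160.0 - 14.71.191.255) does not contain 14.71.133.19
  14.70.128.0/18 (14.70.128.0 - 14.70.191.255) does not contain 14.71.133.19
Longest matching prefix is /17 -> interface bond0.

bond0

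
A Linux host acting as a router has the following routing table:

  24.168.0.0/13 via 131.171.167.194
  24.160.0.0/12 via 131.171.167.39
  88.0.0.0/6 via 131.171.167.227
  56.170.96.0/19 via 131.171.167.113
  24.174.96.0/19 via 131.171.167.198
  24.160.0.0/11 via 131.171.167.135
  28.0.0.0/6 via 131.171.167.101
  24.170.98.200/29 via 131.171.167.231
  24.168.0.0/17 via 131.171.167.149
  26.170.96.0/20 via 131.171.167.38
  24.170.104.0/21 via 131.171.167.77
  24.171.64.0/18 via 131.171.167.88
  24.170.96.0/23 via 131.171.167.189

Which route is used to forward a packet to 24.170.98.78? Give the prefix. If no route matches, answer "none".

24.168.0.0/13

Entries matching 24.170.98.78:
  24.160.0.0/11 (24.160.0.0 - 24.191.255.255)
  24.160.0.0/12 (24.160.0.0 - 24.175.255.255)
  24.168.0.0/13 (24.168.0.0 - 24.175.255.255)
Most specific is 24.168.0.0/13.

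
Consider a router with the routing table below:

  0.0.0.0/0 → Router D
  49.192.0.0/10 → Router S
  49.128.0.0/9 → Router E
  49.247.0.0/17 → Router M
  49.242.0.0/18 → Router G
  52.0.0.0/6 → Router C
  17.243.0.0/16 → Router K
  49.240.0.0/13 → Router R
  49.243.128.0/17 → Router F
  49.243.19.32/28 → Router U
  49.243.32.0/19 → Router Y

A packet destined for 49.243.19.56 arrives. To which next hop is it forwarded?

Router R

Routes whose prefix contains 49.243.19.56:
  0.0.0.0/0 (default, matches everything) -> Router D
  49.128.0.0/9 (49.128.0.0 - 49.255.255.255) -> Router E
  49.192.0.0/10 (49.192.0.0 - 49.255.255.255) -> Router S
  49.240.0.0/13 (49.240.0.0 - 49.247.255.255) -> Router R
More-specific entries that do NOT match:
  49.243.19.32/28 (49.243.19.32 - 49.243.19.47) does not contain 49.243.19.56
  49.243.32.0/19 (49.243.32.0 - 49.243.63.255) does not contain 49.243.19.56
  49.242.0.0/18 (49.242.0.0 - 49.242.63.255) does not contain 49.243.19.56
  49.247.0.0/17 (49.247.0.0 - 49.247.127.255) does not contain 49.243.19.56
  49.243.128.0/17 (49.243.128.0 - 49.243.255.255) does not contain 49.243.19.56
  17.243.0.0/16 (17.243.0.0 - 17.243.255.255) does not contain 49.243.19.56
Longest matching prefix is /13 -> next hop Router R.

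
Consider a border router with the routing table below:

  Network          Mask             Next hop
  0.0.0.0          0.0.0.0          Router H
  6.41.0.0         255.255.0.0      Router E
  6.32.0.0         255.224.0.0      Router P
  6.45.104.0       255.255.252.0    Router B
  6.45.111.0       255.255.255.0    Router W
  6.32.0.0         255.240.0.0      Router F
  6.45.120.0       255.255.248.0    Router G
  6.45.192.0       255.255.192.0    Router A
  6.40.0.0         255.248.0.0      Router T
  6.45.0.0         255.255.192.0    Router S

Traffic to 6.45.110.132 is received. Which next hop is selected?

Routes whose prefix contains 6.45.110.132:
  0.0.0.0/0 (default, matches everything) -> Router H
  6.32.0.0/11 (6.32.0.0 - 6.63.255.255) -> Router P
  6.32.0.0/12 (6.32.0.0 - 6.47.255.255) -> Router F
  6.40.0.0/13 (6.40.0.0 - 6.47.255.255) -> Router T
More-specific entries that do NOT match:
  6.45.111.0/24 (6.45.111.0 - 6.45.111.255) does not contain 6.45.110.132
  6.45.104.0/22 (6.45.104.0 - 6.45.107.255) does not contain 6.45.110.132
  6.45.120.0/21 (6.45.120.0 - 6.45.127.255) does not contain 6.45.110.132
  6.45.192.0/18 (6.45.192.0 - 6.45.255.255) does not contain 6.45.110.132
  6.45.0.0/18 (6.45.0.0 - 6.45.63.255) does not contain 6.45.110.132
  6.41.0.0/16 (6.41.0.0 - 6.41.255.255) does not contain 6.45.110.132
Longest matching prefix is /13 -> next hop Router T.

Router T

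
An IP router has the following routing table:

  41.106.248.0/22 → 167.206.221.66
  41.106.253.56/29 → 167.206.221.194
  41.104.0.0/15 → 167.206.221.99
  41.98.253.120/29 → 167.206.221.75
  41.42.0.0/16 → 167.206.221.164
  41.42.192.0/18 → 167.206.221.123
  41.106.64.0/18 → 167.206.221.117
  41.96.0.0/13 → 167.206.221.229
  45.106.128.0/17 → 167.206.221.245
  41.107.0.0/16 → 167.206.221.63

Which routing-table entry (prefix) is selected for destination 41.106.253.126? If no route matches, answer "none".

none

41.106.253.126 is outside every listed prefix and there is no default route.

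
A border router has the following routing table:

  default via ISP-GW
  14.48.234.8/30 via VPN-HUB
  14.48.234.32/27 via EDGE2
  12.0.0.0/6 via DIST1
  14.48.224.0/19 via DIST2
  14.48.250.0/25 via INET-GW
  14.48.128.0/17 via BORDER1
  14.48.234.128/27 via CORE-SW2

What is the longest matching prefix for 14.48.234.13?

14.48.224.0/19

Entries matching 14.48.234.13:
  0.0.0.0/0 (default, matches everything)
  12.0.0.0/6 (12.0.0.0 - 15.255.255.255)
  14.48.128.0/17 (14.48.128.0 - 14.48.255.255)
  14.48.224.0/19 (14.48.224.0 - 14.48.255.255)
Most specific is 14.48.224.0/19.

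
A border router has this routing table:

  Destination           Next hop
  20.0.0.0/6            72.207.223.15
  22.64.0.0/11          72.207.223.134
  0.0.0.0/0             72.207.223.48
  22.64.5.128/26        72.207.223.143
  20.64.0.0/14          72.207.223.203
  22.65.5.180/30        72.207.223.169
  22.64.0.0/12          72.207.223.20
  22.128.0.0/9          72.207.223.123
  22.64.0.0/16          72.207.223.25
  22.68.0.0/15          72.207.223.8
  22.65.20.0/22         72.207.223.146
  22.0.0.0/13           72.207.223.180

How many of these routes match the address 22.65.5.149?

Prefixes containing 22.65.5.149:
  0.0.0.0/0 (default, matches everything)
  20.0.0.0/6 (20.0.0.0 - 23.255.255.255)
  22.64.0.0/11 (22.64.0.0 - 22.95.255.255)
  22.64.0.0/12 (22.64.0.0 - 22.79.255.255)
Total matching entries: 4.

4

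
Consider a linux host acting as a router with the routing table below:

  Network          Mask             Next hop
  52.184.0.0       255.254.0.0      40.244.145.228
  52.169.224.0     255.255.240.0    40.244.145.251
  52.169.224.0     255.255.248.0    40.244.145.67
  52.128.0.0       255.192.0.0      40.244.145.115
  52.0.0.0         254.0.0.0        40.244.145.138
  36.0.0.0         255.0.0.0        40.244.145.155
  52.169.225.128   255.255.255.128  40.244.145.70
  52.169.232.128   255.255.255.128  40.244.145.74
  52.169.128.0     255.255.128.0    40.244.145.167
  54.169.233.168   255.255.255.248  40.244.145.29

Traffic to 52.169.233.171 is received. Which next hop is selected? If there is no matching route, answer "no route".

Routes whose prefix contains 52.169.233.171:
  52.0.0.0/7 (52.0.0.0 - 53.255.255.255) -> 40.244.145.138
  52.128.0.0/10 (52.128.0.0 - 52.191.255.255) -> 40.244.145.115
  52.169.128.0/17 (52.169.128.0 - 52.169.255.255) -> 40.244.145.167
  52.169.224.0/20 (52.169.224.0 - 52.169.239.255) -> 40.244.145.251
More-specific entries that do NOT match:
  54.169.233.168/29 (54.169.233.168 - 54.169.233.175) does not contain 52.169.233.171
  52.169.225.128/25 (52.169.225.128 - 52.169.225.255) does not contain 52.169.233.171
  52.169.232.128/25 (52.169.232.128 - 52.169.232.255) does not contain 52.169.233.171
  52.169.224.0/21 (52.169.224.0 - 52.169.231.255) does not contain 52.169.233.171
Longest matching prefix is /20 -> next hop 40.244.145.251.

40.244.145.251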